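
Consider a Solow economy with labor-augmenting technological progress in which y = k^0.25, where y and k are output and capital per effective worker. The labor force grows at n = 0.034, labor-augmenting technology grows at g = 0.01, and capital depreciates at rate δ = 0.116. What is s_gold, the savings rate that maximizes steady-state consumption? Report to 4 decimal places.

Capital per effective worker breaks even when investment replaces (n + g + δ)·k; here n + g + δ = 0.16.
At the golden rule MPK = n+g+δ, and in any Cobb-Douglas steady state s = (n+g+δ)·k/y = MPK·k/y = capital's share 0.25.

s_gold = 0.2500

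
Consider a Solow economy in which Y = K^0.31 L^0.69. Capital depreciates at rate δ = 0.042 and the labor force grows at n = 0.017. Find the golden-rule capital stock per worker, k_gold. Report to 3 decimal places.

The effective depreciation rate is n + δ = 0.017 + 0.042 = 0.059.
Maximizing c = f(k) − (n+δ)·k gives f'(k) = n+δ, i.e. 0.31·k^(0.31−1) = 0.059, so k_gold = (0.31/0.059)^(1/0.69) ≈ 11.0718.

k_gold ≈ 11.072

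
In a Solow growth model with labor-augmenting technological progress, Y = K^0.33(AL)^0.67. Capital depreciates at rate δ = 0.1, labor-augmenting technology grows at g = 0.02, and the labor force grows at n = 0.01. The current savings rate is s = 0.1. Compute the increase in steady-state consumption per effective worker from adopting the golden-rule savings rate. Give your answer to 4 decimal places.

Δc ≈ 0.2692

Break-even investment rate: n + g + δ = 0.01 + 0.02 + 0.1 = 0.13.
Current steady state (s = 0.1): k* = (0.1/0.13)^(1/0.67) ≈ 0.6760, y* = 0.6760^0.33 ≈ 0.8788, c* = (1−0.1)·0.8788 ≈ 0.7909.
Maximizing c = f(k) − (n+g+δ)·k gives f'(k) = n+g+δ, i.e. 0.33·k^(0.33−1) = 0.13, so k_gold = (0.33/0.13)^(1/0.67) ≈ 4.0164.
y_gold = 4.0164^0.33 ≈ 1.5822, c_gold = y_gold − 0.13·k_gold ≈ 1.0601.
Gain: Δc = 1.0601 − 0.7909 ≈ 0.2692.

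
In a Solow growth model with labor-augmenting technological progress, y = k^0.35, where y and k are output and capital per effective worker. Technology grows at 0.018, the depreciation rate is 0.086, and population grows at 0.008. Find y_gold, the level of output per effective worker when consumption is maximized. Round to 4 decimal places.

y_gold ≈ 1.8470

n + g + δ = 0.008 + 0.018 + 0.086 = 0.112.
Setting f'(k) = n+g+δ gives 0.35·k^(0.35−1) = 0.112, hence k_gold = (0.35/0.112)^(1/0.65) ≈ 5.7718.
Output: y_gold = k_gold^0.35 = 5.7718^0.35 ≈ 1.8470.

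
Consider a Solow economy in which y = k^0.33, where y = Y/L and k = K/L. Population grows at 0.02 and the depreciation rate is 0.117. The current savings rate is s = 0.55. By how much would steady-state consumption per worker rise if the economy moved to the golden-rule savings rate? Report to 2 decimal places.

Break-even investment rate: n + δ = 0.02 + 0.117 = 0.137.
Current steady state (s = 0.55): k* = (0.55/0.137)^(1/0.67) ≈ 7.9608, y* = 7.9608^0.33 ≈ 1.9830, c* = (1−0.55)·1.9830 ≈ 0.8923.
Golden rule sets MPK = n+δ: 0.33·k^(0.33−1) = 0.137, so k_gold = (0.33/0.137)^(1/0.67) ≈ 3.7140.
y_gold = 3.7140^0.33 ≈ 1.5419, c_gold = y_gold − 0.137·k_gold ≈ 1.0331.
Gain: Δc = 1.0331 − 0.8923 ≈ 0.1407.

Δc ≈ 0.14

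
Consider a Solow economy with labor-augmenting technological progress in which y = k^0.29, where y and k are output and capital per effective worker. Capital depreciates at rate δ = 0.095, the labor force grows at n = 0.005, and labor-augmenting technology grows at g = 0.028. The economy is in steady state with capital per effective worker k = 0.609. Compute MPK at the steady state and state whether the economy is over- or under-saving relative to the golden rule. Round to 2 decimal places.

under-saving; MPK ≈ 0.41

n + g + δ = 0.005 + 0.028 + 0.095 = 0.128.
MPK = 0.29·k^(0.29−1) = 0.29·0.609^(-0.71) ≈ 0.4124.
MPK > 0.128, so the economy is dynamically efficient (under-saving).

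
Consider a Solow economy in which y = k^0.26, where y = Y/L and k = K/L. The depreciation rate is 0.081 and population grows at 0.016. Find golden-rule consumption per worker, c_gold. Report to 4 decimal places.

Capital per worker breaks even when investment replaces (n + δ)·k; here n + δ = 0.097.
Setting f'(k) = n+δ gives 0.26·k^(0.26−1) = 0.097, hence k_gold = (0.26/0.097)^(1/0.74) ≈ 3.7901.
y_gold = 3.7901^0.26 ≈ 1.4140.
c_gold = y_gold − (n+δ)·k_gold = 1.4140 − 0.097·3.7901 ≈ 1.0464.

c_gold ≈ 1.0464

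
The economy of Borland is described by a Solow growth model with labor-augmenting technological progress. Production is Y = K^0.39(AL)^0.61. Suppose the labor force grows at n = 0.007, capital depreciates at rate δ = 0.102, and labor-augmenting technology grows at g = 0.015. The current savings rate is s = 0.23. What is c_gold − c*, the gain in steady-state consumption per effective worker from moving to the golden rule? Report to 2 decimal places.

n + g + δ = 0.007 + 0.015 + 0.102 = 0.124.
Current steady state (s = 0.23): k* = (0.23/0.124)^(1/0.61) ≈ 2.7533, y* = 2.7533^0.39 ≈ 1.4844, c* = (1−0.23)·1.4844 ≈ 1.1430.
Setting f'(k) = n+g+δ gives 0.39·k^(0.39−1) = 0.124, hence k_gold = (0.39/0.124)^(1/0.61) ≈ 6.5435.
y_gold = 6.5435^0.39 ≈ 2.0805, c_gold = y_gold − 0.124·k_gold ≈ 1.2691.
Gain: Δc = 1.2691 − 1.1430 ≈ 0.1261.

Δc ≈ 0.13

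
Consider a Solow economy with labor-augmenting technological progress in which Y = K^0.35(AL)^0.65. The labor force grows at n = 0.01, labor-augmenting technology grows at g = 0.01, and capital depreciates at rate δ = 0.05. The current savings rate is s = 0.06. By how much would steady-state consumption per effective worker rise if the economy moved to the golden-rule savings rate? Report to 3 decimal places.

Capital per effective worker breaks even when investment replaces (n + g + δ)·k; here n + g + δ = 0.07.
Current steady state (s = 0.06): k* = (0.06/0.07)^(1/0.65) ≈ 0.7889, y* = 0.7889^0.35 ≈ 0.9203, c* = (1−0.06)·0.9203 ≈ 0.8651.
At the golden rule the marginal product of capital equals n+g+δ: 0.35·k^(0.35−1) = 0.07. Solving, k_gold = (0.35/0.07)^(1/0.65) ≈ 11.8943.
y_gold = 11.8943^0.35 ≈ 2.3789, c_gold = y_gold − 0.07·k_gold ≈ 1.5463.
Gain: Δc = 1.5463 − 0.8651 ≈ 0.6811.

Δc ≈ 0.681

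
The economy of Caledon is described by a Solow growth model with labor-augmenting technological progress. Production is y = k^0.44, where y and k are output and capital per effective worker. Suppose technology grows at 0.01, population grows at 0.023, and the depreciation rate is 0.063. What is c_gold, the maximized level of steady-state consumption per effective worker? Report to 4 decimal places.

The effective depreciation rate is n + g + δ = 0.023 + 0.01 + 0.063 = 0.096.
At the golden rule the marginal product of capital equals n+g+δ: 0.44·k^(0.44−1) = 0.096. Solving, k_gold = (0.44/0.096)^(1/0.56) ≈ 15.1594.
y_gold = 15.1594^0.44 ≈ 3.3075.
c_gold = y_gold − (n+g+δ)·k_gold = 3.3075 − 0.096·15.1594 ≈ 1.8522.

c_gold ≈ 1.8522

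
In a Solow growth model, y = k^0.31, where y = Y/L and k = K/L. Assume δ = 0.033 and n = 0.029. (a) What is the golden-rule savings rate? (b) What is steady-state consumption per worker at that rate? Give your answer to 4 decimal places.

(a) s_gold = 0.3100; (b) c_gold ≈ 1.4219

Capital per worker breaks even when investment replaces (n + δ)·k; here n + δ = 0.062.
For Cobb-Douglas, s_gold equals capital's share: s_gold = 0.31.
Setting f'(k) = n+δ gives 0.31·k^(0.31−1) = 0.062, hence k_gold = (0.31/0.062)^(1/0.69) ≈ 10.3039.
y_gold = 10.3039^0.31 ≈ 2.0608; c_gold = (1−0.31)·y_gold ≈ 1.4219.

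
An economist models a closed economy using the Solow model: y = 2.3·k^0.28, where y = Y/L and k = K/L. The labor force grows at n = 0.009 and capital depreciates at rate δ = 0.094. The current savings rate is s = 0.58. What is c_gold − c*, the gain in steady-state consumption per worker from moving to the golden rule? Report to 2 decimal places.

Break-even investment rate: n + δ = 0.009 + 0.094 = 0.103.
Current steady state (s = 0.58): k* = (0.58·2.3/0.103)^(1/0.72) ≈ 35.0661, y* = 2.3·35.0661^0.28 ≈ 6.2272, c* = (1−0.58)·6.2272 ≈ 2.6154.
Setting f'(k) = n+δ gives 0.28·2.3·k^(0.28−1) = 0.103, hence k_gold = (0.28·2.3/0.103)^(1/0.72) ≈ 12.7533.
y_gold = 2.3·12.7533^0.28 ≈ 4.6914, c_gold = y_gold − 0.103·k_gold ≈ 3.3778.
Gain: Δc = 3.3778 − 2.6154 ≈ 0.7624.

Δc ≈ 0.76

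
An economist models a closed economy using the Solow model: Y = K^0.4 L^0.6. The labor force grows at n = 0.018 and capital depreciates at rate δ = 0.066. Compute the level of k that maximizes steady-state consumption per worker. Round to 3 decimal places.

k_gold ≈ 13.478

n + δ = 0.018 + 0.066 = 0.084.
Golden rule sets MPK = n+δ: 0.4·k^(0.4−1) = 0.084, so k_gold = (0.4/0.084)^(1/0.6) ≈ 13.4783.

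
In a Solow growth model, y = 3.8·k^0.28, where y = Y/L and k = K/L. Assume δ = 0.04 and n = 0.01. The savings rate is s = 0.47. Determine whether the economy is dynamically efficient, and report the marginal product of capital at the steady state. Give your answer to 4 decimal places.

dynamically inefficient; MPK ≈ 0.0298

The effective depreciation rate is n + δ = 0.01 + 0.04 = 0.05.
Steady-state k*: s·A·k^0.28 = 0.05·k gives k* = (0.47·3.8/0.05)^(1/0.72) ≈ 143.4899.
MPK = 0.28·3.8·143.4899^(-0.72) ≈ 0.0298.
MPK < n+δ = 0.05, so the economy is dynamically inefficient (over-saving).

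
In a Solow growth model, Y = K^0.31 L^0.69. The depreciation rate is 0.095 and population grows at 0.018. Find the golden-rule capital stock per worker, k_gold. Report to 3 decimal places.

Break-even investment rate: n + δ = 0.018 + 0.095 = 0.113.
Golden rule sets MPK = n+δ: 0.31·k^(0.31−1) = 0.113, so k_gold = (0.31/0.113)^(1/0.69) ≈ 4.3171.

k_gold ≈ 4.317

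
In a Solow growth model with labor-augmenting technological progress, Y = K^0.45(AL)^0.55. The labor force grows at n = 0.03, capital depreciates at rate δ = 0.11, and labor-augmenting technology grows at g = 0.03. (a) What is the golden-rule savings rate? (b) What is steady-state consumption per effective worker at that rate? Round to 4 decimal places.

(a) s_gold = 0.4500; (b) c_gold ≈ 1.2197

The effective depreciation rate is n + g + δ = 0.03 + 0.03 + 0.11 = 0.17.
For Cobb-Douglas, s_gold equals capital's share: s_gold = 0.45.
At the golden rule the marginal product of capital equals n+g+δ: 0.45·k^(0.45−1) = 0.17. Solving, k_gold = (0.45/0.17)^(1/0.55) ≈ 5.8703.
y_gold = 5.8703^0.45 ≈ 2.2177; c_gold = (1−0.45)·y_gold ≈ 1.2197.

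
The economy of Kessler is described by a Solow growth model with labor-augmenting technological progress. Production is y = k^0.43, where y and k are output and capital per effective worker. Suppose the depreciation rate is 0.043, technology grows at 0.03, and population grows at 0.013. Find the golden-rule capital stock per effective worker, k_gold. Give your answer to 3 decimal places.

n + g + δ = 0.013 + 0.03 + 0.043 = 0.086.
At the golden rule the marginal product of capital equals n+g+δ: 0.43·k^(0.43−1) = 0.086. Solving, k_gold = (0.43/0.086)^(1/0.57) ≈ 16.8369.

k_gold ≈ 16.837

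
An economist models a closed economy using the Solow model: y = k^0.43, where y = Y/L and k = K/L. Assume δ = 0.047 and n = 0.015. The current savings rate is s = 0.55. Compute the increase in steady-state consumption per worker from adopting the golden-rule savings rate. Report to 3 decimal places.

Capital per worker breaks even when investment replaces (n + δ)·k; here n + δ = 0.062.
Current steady state (s = 0.55): k* = (0.55/0.062)^(1/0.57) ≈ 46.0370, y* = 46.0370^0.43 ≈ 5.1896, c* = (1−0.55)·5.1896 ≈ 2.3353.
Setting f'(k) = n+δ gives 0.43·k^(0.43−1) = 0.062, hence k_gold = (0.43/0.062)^(1/0.57) ≈ 29.8933.
y_gold = 29.8933^0.43 ≈ 4.3102, c_gold = y_gold − 0.062·k_gold ≈ 2.4568.
Gain: Δc = 2.4568 − 2.3353 ≈ 0.1215.

Δc ≈ 0.121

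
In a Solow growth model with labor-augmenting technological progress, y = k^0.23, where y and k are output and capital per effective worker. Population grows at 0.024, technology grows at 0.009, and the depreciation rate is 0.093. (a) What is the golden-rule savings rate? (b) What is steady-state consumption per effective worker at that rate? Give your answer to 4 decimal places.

(a) s_gold = 0.2300; (b) c_gold ≈ 0.9216

n + g + δ = 0.024 + 0.009 + 0.093 = 0.126.
For Cobb-Douglas, s_gold equals capital's share: s_gold = 0.23.
Maximizing c = f(k) − (n+g+δ)·k gives f'(k) = n+g+δ, i.e. 0.23·k^(0.23−1) = 0.126, so k_gold = (0.23/0.126)^(1/0.77) ≈ 2.1849.
y_gold = 2.1849^0.23 ≈ 1.1969; c_gold = (1−0.23)·y_gold ≈ 0.9216.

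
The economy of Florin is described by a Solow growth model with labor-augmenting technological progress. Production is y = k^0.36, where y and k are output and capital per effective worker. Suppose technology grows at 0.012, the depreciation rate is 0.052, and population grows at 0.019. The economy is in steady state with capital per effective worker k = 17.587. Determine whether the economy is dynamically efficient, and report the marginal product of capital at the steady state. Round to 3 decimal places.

dynamically inefficient; MPK ≈ 0.057

The effective depreciation rate is n + g + δ = 0.019 + 0.012 + 0.052 = 0.083.
MPK = 0.36·k^(0.36−1) = 0.36·17.587^(-0.64) ≈ 0.0575.
MPK < 0.083, so the economy is dynamically inefficient (over-saving).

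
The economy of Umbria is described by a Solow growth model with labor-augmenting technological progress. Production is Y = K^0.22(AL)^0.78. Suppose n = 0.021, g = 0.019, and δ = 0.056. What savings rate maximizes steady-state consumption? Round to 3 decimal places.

Capital per effective worker breaks even when investment replaces (n + g + δ)·k; here n + g + δ = 0.096.
At the golden rule MPK = n+g+δ, and in any Cobb-Douglas steady state s = (n+g+δ)·k/y = MPK·k/y = capital's share 0.22.

s_gold = 0.220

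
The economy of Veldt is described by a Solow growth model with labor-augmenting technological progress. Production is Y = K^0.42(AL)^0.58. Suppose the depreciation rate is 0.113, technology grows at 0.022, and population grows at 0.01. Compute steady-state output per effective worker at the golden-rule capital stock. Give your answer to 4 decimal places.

The effective depreciation rate is n + g + δ = 0.01 + 0.022 + 0.113 = 0.145.
Setting f'(k) = n+g+δ gives 0.42·k^(0.42−1) = 0.145, hence k_gold = (0.42/0.145)^(1/0.58) ≈ 6.2567.
Output: y_gold = k_gold^0.42 = 6.2567^0.42 ≈ 2.1601.

y_gold ≈ 2.1601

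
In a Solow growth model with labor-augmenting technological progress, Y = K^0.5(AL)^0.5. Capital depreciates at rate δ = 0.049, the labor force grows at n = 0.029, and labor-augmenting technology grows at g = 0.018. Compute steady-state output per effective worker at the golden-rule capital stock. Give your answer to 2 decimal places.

Break-even investment rate: n + g + δ = 0.029 + 0.018 + 0.049 = 0.096.
Golden rule sets MPK = n+g+δ: 0.5·k^(0.5−1) = 0.096, so k_gold = (0.5/0.096)^(1/0.5) ≈ 27.1267.
Output: y_gold = k_gold^0.5 = 27.1267^0.5 ≈ 5.2083.

y_gold ≈ 5.21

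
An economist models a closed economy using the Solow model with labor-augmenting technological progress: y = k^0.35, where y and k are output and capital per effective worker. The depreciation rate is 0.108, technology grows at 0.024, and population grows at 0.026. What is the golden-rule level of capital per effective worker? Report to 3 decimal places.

k_gold ≈ 3.399

The effective depreciation rate is n + g + δ = 0.026 + 0.024 + 0.108 = 0.158.
At the golden rule the marginal product of capital equals n+g+δ: 0.35·k^(0.35−1) = 0.158. Solving, k_gold = (0.35/0.158)^(1/0.65) ≈ 3.3994.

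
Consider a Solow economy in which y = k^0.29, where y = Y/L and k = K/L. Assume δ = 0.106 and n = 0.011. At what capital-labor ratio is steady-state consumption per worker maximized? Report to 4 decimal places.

k_gold ≈ 3.5911

Break-even investment rate: n + δ = 0.011 + 0.106 = 0.117.
At the golden rule the marginal product of capital equals n+δ: 0.29·k^(0.29−1) = 0.117. Solving, k_gold = (0.29/0.117)^(1/0.71) ≈ 3.5911.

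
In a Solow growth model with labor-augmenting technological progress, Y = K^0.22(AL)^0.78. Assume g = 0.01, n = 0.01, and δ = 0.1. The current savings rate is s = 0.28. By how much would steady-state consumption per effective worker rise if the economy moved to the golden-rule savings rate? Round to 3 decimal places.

Δc ≈ 0.011

The effective depreciation rate is n + g + δ = 0.01 + 0.01 + 0.1 = 0.12.
Current steady state (s = 0.28): k* = (0.28/0.12)^(1/0.78) ≈ 2.9632, y* = 2.9632^0.22 ≈ 1.2700, c* = (1−0.28)·1.2700 ≈ 0.9144.
Setting f'(k) = n+g+δ gives 0.22·k^(0.22−1) = 0.12, hence k_gold = (0.22/0.12)^(1/0.78) ≈ 2.1751.
y_gold = 2.1751^0.22 ≈ 1.1864, c_gold = y_gold − 0.12·k_gold ≈ 0.9254.
Gain: Δc = 0.9254 − 0.9144 ≈ 0.0111.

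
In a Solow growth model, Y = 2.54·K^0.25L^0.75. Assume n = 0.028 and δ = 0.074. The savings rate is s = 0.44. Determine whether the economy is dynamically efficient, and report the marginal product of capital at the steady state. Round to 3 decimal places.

The effective depreciation rate is n + δ = 0.028 + 0.074 = 0.102.
Steady-state k*: s·A·k^0.25 = 0.102·k gives k* = (0.44·2.54/0.102)^(1/0.75) ≈ 24.3359.
MPK = 0.25·2.54·24.3359^(-0.75) ≈ 0.0580.
MPK < n+δ = 0.102, so the economy is dynamically inefficient (over-saving).

dynamically inefficient; MPK ≈ 0.058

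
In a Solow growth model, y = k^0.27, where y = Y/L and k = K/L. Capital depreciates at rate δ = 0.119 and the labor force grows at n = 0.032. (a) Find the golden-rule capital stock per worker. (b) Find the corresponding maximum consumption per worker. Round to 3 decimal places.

(a) k_gold ≈ 2.217; (b) c_gold ≈ 0.905

n + δ = 0.032 + 0.119 = 0.151.
Golden rule sets MPK = n+δ: 0.27·k^(0.27−1) = 0.151, so k_gold = (0.27/0.151)^(1/0.73) ≈ 2.2168.
y_gold = 2.2168^0.27 ≈ 1.2398; c_gold = y_gold − 0.151·k_gold ≈ 0.9050.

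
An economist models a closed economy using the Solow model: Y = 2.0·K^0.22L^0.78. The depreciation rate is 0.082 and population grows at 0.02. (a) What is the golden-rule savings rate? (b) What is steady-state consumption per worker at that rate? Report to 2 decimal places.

Break-even investment rate: n + δ = 0.02 + 0.082 = 0.102.
For Cobb-Douglas, s_gold equals capital's share: s_gold = 0.22.
Golden rule sets MPK = n+δ: 0.22·2.0·k^(0.22−1) = 0.102, so k_gold = (0.22·2.0/0.102)^(1/0.78) ≈ 6.5150.
y_gold = 2.0·6.5150^0.22 ≈ 3.0206; c_gold = (1−0.22)·y_gold ≈ 2.3561.

(a) s_gold = 0.22; (b) c_gold ≈ 2.36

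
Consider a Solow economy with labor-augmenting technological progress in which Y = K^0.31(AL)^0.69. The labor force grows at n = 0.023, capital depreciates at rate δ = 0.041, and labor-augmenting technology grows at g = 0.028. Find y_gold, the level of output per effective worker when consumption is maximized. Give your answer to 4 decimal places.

y_gold ≈ 1.7259

Break-even investment rate: n + g + δ = 0.023 + 0.028 + 0.041 = 0.092.
At the golden rule the marginal product of capital equals n+g+δ: 0.31·k^(0.31−1) = 0.092. Solving, k_gold = (0.31/0.092)^(1/0.69) ≈ 5.8157.
Output: y_gold = k_gold^0.31 = 5.8157^0.31 ≈ 1.7259.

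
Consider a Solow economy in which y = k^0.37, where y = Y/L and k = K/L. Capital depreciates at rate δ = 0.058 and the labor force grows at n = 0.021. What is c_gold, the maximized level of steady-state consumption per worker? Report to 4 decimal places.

n + δ = 0.021 + 0.058 = 0.079.
Golden rule sets MPK = n+δ: 0.37·k^(0.37−1) = 0.079, so k_gold = (0.37/0.079)^(1/0.63) ≈ 11.5986.
y_gold = 11.5986^0.37 ≈ 2.4764.
c_gold = y_gold − (n+δ)·k_gold = 2.4764 − 0.079·11.5986 ≈ 1.5602.

c_gold ≈ 1.5602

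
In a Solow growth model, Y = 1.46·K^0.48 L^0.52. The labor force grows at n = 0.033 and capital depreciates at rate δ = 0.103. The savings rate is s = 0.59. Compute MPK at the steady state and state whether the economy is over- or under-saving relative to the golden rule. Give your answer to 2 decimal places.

over-saving; MPK ≈ 0.11

n + δ = 0.033 + 0.103 = 0.136.
Steady-state k*: s·A·k^0.48 = 0.136·k gives k* = (0.59·1.46/0.136)^(1/0.52) ≈ 34.8069.
MPK = 0.48·1.46·34.8069^(-0.52) ≈ 0.1106.
MPK < n+δ = 0.136, so the economy is dynamically inefficient (over-saving).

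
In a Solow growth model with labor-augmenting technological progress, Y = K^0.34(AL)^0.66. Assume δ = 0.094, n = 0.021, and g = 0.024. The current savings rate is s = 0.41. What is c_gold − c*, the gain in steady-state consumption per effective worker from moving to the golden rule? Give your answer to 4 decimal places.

Δc ≈ 0.0163

n + g + δ = 0.021 + 0.024 + 0.094 = 0.139.
Current steady state (s = 0.41): k* = (0.41/0.139)^(1/0.66) ≈ 5.1496, y* = 5.1496^0.34 ≈ 1.7458, c* = (1−0.41)·1.7458 ≈ 1.0300.
At the golden rule the marginal product of capital equals n+g+δ: 0.34·k^(0.34−1) = 0.139. Solving, k_gold = (0.34/0.139)^(1/0.66) ≈ 3.8778.
y_gold = 3.8778^0.34 ≈ 1.5853, c_gold = y_gold − 0.139·k_gold ≈ 1.0463.
Gain: Δc = 1.0463 − 1.0300 ≈ 0.0163.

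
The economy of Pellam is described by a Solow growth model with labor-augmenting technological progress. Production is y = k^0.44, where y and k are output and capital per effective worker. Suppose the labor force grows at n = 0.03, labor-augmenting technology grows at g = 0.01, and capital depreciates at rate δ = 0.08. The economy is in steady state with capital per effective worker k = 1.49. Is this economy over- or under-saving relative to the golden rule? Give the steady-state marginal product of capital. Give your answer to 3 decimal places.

under-saving; MPK ≈ 0.352

The effective depreciation rate is n + g + δ = 0.03 + 0.01 + 0.08 = 0.12.
MPK = 0.44·k^(0.44−1) = 0.44·1.49^(-0.56) ≈ 0.3519.
MPK > 0.12, so the economy is dynamically efficient (under-saving).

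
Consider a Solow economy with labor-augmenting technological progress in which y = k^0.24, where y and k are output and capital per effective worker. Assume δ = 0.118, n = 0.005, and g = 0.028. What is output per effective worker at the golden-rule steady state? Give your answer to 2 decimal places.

Capital per effective worker breaks even when investment replaces (n + g + δ)·k; here n + g + δ = 0.151.
Maximizing c = f(k) − (n+g+δ)·k gives f'(k) = n+g+δ, i.e. 0.24·k^(0.24−1) = 0.151, so k_gold = (0.24/0.151)^(1/0.76) ≈ 1.8398.
Output: y_gold = k_gold^0.24 = 1.8398^0.24 ≈ 1.1576.

y_gold ≈ 1.16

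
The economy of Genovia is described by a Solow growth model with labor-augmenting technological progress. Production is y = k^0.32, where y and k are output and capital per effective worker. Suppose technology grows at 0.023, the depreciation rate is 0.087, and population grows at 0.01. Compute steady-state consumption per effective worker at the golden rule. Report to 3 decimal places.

n + g + δ = 0.01 + 0.023 + 0.087 = 0.12.
At the golden rule the marginal product of capital equals n+g+δ: 0.32·k^(0.32−1) = 0.12. Solving, k_gold = (0.32/0.12)^(1/0.68) ≈ 4.2308.
y_gold = 4.2308^0.32 ≈ 1.5866.
c_gold = y_gold − (n+g+δ)·k_gold = 1.5866 − 0.12·4.2308 ≈ 1.0789.

c_gold ≈ 1.079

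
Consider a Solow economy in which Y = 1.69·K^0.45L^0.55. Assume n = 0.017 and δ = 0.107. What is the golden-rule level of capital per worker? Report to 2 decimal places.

Break-even investment rate: n + δ = 0.017 + 0.107 = 0.124.
At the golden rule the marginal product of capital equals n+δ: 0.45·1.69·k^(0.45−1) = 0.124. Solving, k_gold = (0.45·1.69/0.124)^(1/0.55) ≈ 27.0484.

k_gold ≈ 27.05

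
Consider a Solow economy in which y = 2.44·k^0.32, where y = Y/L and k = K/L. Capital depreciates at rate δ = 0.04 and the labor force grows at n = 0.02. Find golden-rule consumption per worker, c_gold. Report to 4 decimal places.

c_gold ≈ 5.5503

Capital per worker breaks even when investment replaces (n + δ)·k; here n + δ = 0.06.
Golden rule sets MPK = n+δ: 0.32·2.44·k^(0.32−1) = 0.06, so k_gold = (0.32·2.44/0.06)^(1/0.68) ≈ 43.5318.
y_gold = 2.44·43.5318^0.32 ≈ 8.1622.
c_gold = y_gold − (n+δ)·k_gold = 8.1622 − 0.06·43.5318 ≈ 5.5503.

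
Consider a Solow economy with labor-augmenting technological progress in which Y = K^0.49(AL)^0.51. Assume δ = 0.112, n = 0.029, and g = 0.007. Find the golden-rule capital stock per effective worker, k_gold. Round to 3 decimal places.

Capital per effective worker breaks even when investment replaces (n + g + δ)·k; here n + g + δ = 0.148.
Maximizing c = f(k) − (n+g+δ)·k gives f'(k) = n+g+δ, i.e. 0.49·k^(0.49−1) = 0.148, so k_gold = (0.49/0.148)^(1/0.51) ≈ 10.4587.

k_gold ≈ 10.459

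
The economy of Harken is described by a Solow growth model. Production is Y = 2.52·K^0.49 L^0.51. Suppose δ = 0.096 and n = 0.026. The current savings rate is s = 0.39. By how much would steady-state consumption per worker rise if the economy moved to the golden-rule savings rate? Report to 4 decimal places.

Capital per worker breaks even when investment replaces (n + δ)·k; here n + δ = 0.122.
Current steady state (s = 0.39): k* = (0.39·2.52/0.122)^(1/0.51) ≈ 59.7967, y* = 2.52·59.7967^0.49 ≈ 18.7056, c* = (1−0.39)·18.7056 ≈ 11.4104.
Golden rule sets MPK = n+δ: 0.49·2.52·k^(0.49−1) = 0.122, so k_gold = (0.49·2.52/0.122)^(1/0.51) ≈ 93.5519.
y_gold = 2.52·93.5519^0.49 ≈ 23.2925, c_gold = y_gold − 0.122·k_gold ≈ 11.8792.
Gain: Δc = 11.8792 − 11.4104 ≈ 0.4687.

Δc ≈ 0.4687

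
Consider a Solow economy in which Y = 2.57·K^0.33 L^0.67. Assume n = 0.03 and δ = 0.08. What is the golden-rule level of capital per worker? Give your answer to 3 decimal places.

Capital per worker breaks even when investment replaces (n + δ)·k; here n + δ = 0.11.
Maximizing c = f(k) − (n+δ)·k gives f'(k) = n+δ, i.e. 0.33·2.57·k^(0.33−1) = 0.11, so k_gold = (0.33·2.57/0.11)^(1/0.67) ≈ 21.0844.

k_gold ≈ 21.084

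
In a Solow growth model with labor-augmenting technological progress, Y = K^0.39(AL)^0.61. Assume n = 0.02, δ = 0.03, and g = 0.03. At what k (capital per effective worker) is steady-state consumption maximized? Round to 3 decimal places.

k_gold ≈ 13.422

Break-even investment rate: n + g + δ = 0.02 + 0.03 + 0.03 = 0.08.
Maximizing c = f(k) − (n+g+δ)·k gives f'(k) = n+g+δ, i.e. 0.39·k^(0.39−1) = 0.08, so k_gold = (0.39/0.08)^(1/0.61) ≈ 13.4223.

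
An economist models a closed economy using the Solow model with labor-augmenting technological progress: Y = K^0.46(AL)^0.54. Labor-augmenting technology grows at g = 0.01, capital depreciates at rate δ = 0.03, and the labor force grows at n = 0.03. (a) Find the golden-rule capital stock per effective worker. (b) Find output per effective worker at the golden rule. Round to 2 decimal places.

n + g + δ = 0.03 + 0.01 + 0.03 = 0.07.
Maximizing c = f(k) − (n+g+δ)·k gives f'(k) = n+g+δ, i.e. 0.46·k^(0.46−1) = 0.07, so k_gold = (0.46/0.07)^(1/0.54) ≈ 32.6727.
y_gold = 32.6727^0.46 ≈ 4.9719.

(a) k_gold ≈ 32.67; (b) y_gold ≈ 4.97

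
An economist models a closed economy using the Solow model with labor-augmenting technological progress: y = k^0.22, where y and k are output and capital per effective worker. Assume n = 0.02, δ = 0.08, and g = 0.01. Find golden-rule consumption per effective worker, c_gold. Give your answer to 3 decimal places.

The effective depreciation rate is n + g + δ = 0.02 + 0.01 + 0.08 = 0.11.
Maximizing c = f(k) − (n+g+δ)·k gives f'(k) = n+g+δ, i.e. 0.22·k^(0.22−1) = 0.11, so k_gold = (0.22/0.11)^(1/0.78) ≈ 2.4318.
y_gold = 2.4318^0.22 ≈ 1.2159.
c_gold = y_gold − (n+g+δ)·k_gold = 1.2159 − 0.11·2.4318 ≈ 0.9484.

c_gold ≈ 0.948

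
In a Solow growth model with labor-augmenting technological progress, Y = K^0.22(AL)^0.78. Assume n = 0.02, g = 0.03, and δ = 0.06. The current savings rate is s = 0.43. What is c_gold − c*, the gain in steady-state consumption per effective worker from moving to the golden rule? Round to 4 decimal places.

Δc ≈ 0.1111

Break-even investment rate: n + g + δ = 0.02 + 0.03 + 0.06 = 0.11.
Current steady state (s = 0.43): k* = (0.43/0.11)^(1/0.78) ≈ 5.7421, y* = 5.7421^0.22 ≈ 1.4689, c* = (1−0.43)·1.4689 ≈ 0.8373.
Maximizing c = f(k) − (n+g+δ)·k gives f'(k) = n+g+δ, i.e. 0.22·k^(0.22−1) = 0.11, so k_gold = (0.22/0.11)^(1/0.78) ≈ 2.4318.
y_gold = 2.4318^0.22 ≈ 1.2159, c_gold = y_gold − 0.11·k_gold ≈ 0.9484.
Gain: Δc = 0.9484 − 0.8373 ≈ 0.1111.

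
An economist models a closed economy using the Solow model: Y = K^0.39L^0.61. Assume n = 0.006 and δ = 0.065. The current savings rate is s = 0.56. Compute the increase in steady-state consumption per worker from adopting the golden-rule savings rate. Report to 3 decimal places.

Δc ≈ 0.165

Capital per worker breaks even when investment replaces (n + δ)·k; here n + δ = 0.071.
Current steady state (s = 0.56): k* = (0.56/0.071)^(1/0.61) ≈ 29.5377, y* = 29.5377^0.39 ≈ 3.7450, c* = (1−0.56)·3.7450 ≈ 1.6478.
Golden rule sets MPK = n+δ: 0.39·k^(0.39−1) = 0.071, so k_gold = (0.39/0.071)^(1/0.61) ≈ 16.3229.
y_gold = 16.3229^0.39 ≈ 2.9716, c_gold = y_gold − 0.071·k_gold ≈ 1.8127.
Gain: Δc = 1.8127 − 1.6478 ≈ 0.1649.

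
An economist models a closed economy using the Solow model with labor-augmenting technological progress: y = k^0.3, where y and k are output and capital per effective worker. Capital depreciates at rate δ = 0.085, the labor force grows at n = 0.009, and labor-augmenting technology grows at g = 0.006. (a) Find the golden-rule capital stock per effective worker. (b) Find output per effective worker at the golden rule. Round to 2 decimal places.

Break-even investment rate: n + g + δ = 0.009 + 0.006 + 0.085 = 0.1.
Maximizing c = f(k) − (n+g+δ)·k gives f'(k) = n+g+δ, i.e. 0.3·k^(0.3−1) = 0.1, so k_gold = (0.3/0.1)^(1/0.7) ≈ 4.8040.
y_gold = 4.8040^0.3 ≈ 1.6013.

(a) k_gold ≈ 4.80; (b) y_gold ≈ 1.60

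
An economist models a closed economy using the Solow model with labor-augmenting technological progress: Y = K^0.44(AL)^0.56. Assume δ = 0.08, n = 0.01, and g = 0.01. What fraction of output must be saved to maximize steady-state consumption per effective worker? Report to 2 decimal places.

Break-even investment rate: n + g + δ = 0.01 + 0.01 + 0.08 = 0.1.
At the golden rule MPK = n+g+δ, and in any Cobb-Douglas steady state s = (n+g+δ)·k/y = MPK·k/y = capital's share 0.44.

s_gold = 0.44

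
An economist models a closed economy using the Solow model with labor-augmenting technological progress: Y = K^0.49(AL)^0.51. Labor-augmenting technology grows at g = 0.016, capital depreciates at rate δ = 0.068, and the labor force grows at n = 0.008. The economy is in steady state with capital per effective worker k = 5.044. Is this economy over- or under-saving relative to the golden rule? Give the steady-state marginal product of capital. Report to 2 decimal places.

Break-even investment rate: n + g + δ = 0.008 + 0.016 + 0.068 = 0.092.
MPK = 0.49·k^(0.49−1) = 0.49·5.044^(-0.51) ≈ 0.2147.
MPK > 0.092, so the economy is dynamically efficient (under-saving).

under-saving; MPK ≈ 0.21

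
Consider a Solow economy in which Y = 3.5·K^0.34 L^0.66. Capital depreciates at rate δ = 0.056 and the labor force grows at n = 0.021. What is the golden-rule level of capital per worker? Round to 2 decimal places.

Break-even investment rate: n + δ = 0.021 + 0.056 = 0.077.
At the golden rule the marginal product of capital equals n+δ: 0.34·3.5·k^(0.34−1) = 0.077. Solving, k_gold = (0.34·3.5/0.077)^(1/0.66) ≈ 63.3287.

k_gold ≈ 63.33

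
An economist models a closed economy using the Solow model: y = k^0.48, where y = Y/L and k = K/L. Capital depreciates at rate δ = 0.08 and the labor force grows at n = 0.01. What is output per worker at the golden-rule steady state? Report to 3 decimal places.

Capital per worker breaks even when investment replaces (n + δ)·k; here n + δ = 0.09.
Setting f'(k) = n+δ gives 0.48·k^(0.48−1) = 0.09, hence k_gold = (0.48/0.09)^(1/0.52) ≈ 25.0077.
Output: y_gold = k_gold^0.48 = 25.0077^0.48 ≈ 4.6890.

y_gold ≈ 4.689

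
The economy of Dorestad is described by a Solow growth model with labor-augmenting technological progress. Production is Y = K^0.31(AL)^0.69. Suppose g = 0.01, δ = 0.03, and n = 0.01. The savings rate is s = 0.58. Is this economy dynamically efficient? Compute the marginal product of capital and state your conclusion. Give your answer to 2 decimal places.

dynamically inefficient; MPK ≈ 0.03

Capital per effective worker breaks even when investment replaces (n + g + δ)·k; here n + g + δ = 0.05.
Steady-state k*: s·k^0.31 = 0.05·k gives k* = (0.58/0.05)^(1/0.69) ≈ 34.8893.
MPK = 0.31·34.8893^(-0.69) ≈ 0.0267.
MPK < n+g+δ = 0.05, so the economy is dynamically inefficient (over-saving).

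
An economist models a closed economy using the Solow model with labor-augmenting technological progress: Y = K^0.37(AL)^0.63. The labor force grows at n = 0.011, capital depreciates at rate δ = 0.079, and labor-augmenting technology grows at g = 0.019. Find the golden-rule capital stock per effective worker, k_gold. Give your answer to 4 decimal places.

The effective depreciation rate is n + g + δ = 0.011 + 0.019 + 0.079 = 0.109.
At the golden rule the marginal product of capital equals n+g+δ: 0.37·k^(0.37−1) = 0.109. Solving, k_gold = (0.37/0.109)^(1/0.63) ≈ 6.9583.

k_gold ≈ 6.9583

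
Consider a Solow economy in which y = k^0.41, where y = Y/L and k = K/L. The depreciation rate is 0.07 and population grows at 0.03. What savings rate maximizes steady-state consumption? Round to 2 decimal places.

s_gold = 0.41

The effective depreciation rate is n + δ = 0.03 + 0.07 = 0.1.
At the golden rule MPK = n+δ, and in any Cobb-Douglas steady state s = (n+δ)·k/y = MPK·k/y = capital's share 0.41.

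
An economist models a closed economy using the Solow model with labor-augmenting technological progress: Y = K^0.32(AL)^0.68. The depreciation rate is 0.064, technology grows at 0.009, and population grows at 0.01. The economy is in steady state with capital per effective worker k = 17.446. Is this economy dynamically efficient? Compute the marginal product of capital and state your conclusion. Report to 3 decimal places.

Capital per effective worker breaks even when investment replaces (n + g + δ)·k; here n + g + δ = 0.083.
MPK = 0.32·k^(0.32−1) = 0.32·17.446^(-0.68) ≈ 0.0458.
MPK < 0.083, so the economy is dynamically inefficient (over-saving).

dynamically inefficient; MPK ≈ 0.046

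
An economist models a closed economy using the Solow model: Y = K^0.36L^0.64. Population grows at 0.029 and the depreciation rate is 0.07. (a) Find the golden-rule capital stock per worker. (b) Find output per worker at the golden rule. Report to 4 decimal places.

(a) k_gold ≈ 7.5170; (b) y_gold ≈ 2.0672

Break-even investment rate: n + δ = 0.029 + 0.07 = 0.099.
Golden rule sets MPK = n+δ: 0.36·k^(0.36−1) = 0.099, so k_gold = (0.36/0.099)^(1/0.64) ≈ 7.5170.
y_gold = 7.5170^0.36 ≈ 2.0672.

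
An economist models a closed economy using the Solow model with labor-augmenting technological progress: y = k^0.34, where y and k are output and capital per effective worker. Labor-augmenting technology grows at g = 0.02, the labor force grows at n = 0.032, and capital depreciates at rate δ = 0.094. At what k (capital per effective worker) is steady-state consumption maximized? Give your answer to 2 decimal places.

k_gold ≈ 3.60

Break-even investment rate: n + g + δ = 0.032 + 0.02 + 0.094 = 0.146.
Setting f'(k) = n+g+δ gives 0.34·k^(0.34−1) = 0.146, hence k_gold = (0.34/0.146)^(1/0.66) ≈ 3.5996.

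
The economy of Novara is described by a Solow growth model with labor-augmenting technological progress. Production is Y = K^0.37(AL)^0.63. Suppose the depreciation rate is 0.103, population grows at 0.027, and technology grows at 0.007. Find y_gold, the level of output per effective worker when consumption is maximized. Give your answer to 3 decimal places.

y_gold ≈ 1.792

n + g + δ = 0.027 + 0.007 + 0.103 = 0.137.
At the golden rule the marginal product of capital equals n+g+δ: 0.37·k^(0.37−1) = 0.137. Solving, k_gold = (0.37/0.137)^(1/0.63) ≈ 4.8405.
Output: y_gold = k_gold^0.37 = 4.8405^0.37 ≈ 1.7923.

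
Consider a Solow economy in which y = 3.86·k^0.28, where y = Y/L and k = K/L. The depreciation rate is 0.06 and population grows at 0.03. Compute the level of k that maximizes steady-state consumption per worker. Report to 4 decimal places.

Capital per worker breaks even when investment replaces (n + δ)·k; here n + δ = 0.09.
Golden rule sets MPK = n+δ: 0.28·3.86·k^(0.28−1) = 0.09, so k_gold = (0.28·3.86/0.09)^(1/0.72) ≈ 31.5725.

k_gold ≈ 31.5725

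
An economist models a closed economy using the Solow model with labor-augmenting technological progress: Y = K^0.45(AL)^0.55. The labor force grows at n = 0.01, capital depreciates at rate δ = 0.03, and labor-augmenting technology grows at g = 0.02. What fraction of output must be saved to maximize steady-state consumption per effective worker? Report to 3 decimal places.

s_gold = 0.450

Capital per effective worker breaks even when investment replaces (n + g + δ)·k; here n + g + δ = 0.06.
At the golden rule MPK = n+g+δ, and in any Cobb-Douglas steady state s = (n+g+δ)·k/y = MPK·k/y = capital's share 0.45.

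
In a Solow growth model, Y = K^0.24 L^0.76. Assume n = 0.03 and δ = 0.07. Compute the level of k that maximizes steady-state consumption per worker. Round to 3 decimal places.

Break-even investment rate: n + δ = 0.03 + 0.07 = 0.1.
At the golden rule the marginal product of capital equals n+δ: 0.24·k^(0.24−1) = 0.1. Solving, k_gold = (0.24/0.1)^(1/0.76) ≈ 3.1643.

k_gold ≈ 3.164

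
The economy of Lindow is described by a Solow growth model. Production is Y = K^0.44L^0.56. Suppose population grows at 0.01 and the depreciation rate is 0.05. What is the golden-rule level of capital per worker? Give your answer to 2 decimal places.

k_gold ≈ 35.09

Capital per worker breaks even when investment replaces (n + δ)·k; here n + δ = 0.06.
At the golden rule the marginal product of capital equals n+δ: 0.44·k^(0.44−1) = 0.06. Solving, k_gold = (0.44/0.06)^(1/0.56) ≈ 35.0898.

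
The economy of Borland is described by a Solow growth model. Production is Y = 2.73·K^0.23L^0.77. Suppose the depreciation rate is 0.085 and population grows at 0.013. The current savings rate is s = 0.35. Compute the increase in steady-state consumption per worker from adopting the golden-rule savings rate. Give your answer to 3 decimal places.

Δc ≈ 0.158

n + δ = 0.013 + 0.085 = 0.098.
Current steady state (s = 0.35): k* = (0.35·2.73/0.098)^(1/0.77) ≈ 19.2496, y* = 2.73·19.2496^0.23 ≈ 5.3899, c* = (1−0.35)·5.3899 ≈ 3.5034.
Golden rule sets MPK = n+δ: 0.23·2.73·k^(0.23−1) = 0.098, so k_gold = (0.23·2.73/0.098)^(1/0.77) ≈ 11.1588.
y_gold = 2.73·11.1588^0.23 ≈ 4.7546, c_gold = y_gold − 0.098·k_gold ≈ 3.6610.
Gain: Δc = 3.6610 − 3.5034 ≈ 0.1576.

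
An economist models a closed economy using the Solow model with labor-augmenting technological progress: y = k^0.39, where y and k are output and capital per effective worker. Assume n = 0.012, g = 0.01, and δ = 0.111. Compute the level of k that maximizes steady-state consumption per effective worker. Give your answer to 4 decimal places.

The effective depreciation rate is n + g + δ = 0.012 + 0.01 + 0.111 = 0.133.
Setting f'(k) = n+g+δ gives 0.39·k^(0.39−1) = 0.133, hence k_gold = (0.39/0.133)^(1/0.61) ≈ 5.8334.

k_gold ≈ 5.8334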